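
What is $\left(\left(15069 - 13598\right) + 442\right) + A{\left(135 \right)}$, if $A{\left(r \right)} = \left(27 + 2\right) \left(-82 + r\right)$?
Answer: $3450$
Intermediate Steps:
$A{\left(r \right)} = -2378 + 29 r$ ($A{\left(r \right)} = 29 \left(-82 + r\right) = -2378 + 29 r$)
$\left(\left(15069 - 13598\right) + 442\right) + A{\left(135 \right)} = \left(\left(15069 - 13598\right) + 442\right) + \left(-2378 + 29 \cdot 135\right) = \left(1471 + 442\right) + \left(-2378 + 3915\right) = 1913 + 1537 = 3450$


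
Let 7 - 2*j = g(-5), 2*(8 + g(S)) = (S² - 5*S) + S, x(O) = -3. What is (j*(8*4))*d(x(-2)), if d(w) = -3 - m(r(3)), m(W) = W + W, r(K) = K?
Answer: 1080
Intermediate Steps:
m(W) = 2*W
d(w) = -9 (d(w) = -3 - 2*3 = -3 - 1*6 = -3 - 6 = -9)
g(S) = -8 + S²/2 - 2*S (g(S) = -8 + ((S² - 5*S) + S)/2 = -8 + (S² - 4*S)/2 = -8 + (S²/2 - 2*S) = -8 + S²/2 - 2*S)
j = -15/4 (j = 7/2 - (-8 + (½)*(-5)² - 2*(-5))/2 = 7/2 - (-8 + (½)*25 + 10)/2 = 7/2 - (-8 + 25/2 + 10)/2 = 7/2 - ½*29/2 = 7/2 - 29/4 = -15/4 ≈ -3.7500)
(j*(8*4))*d(x(-2)) = -30*4*(-9) = -15/4*32*(-9) = -120*(-9) = 1080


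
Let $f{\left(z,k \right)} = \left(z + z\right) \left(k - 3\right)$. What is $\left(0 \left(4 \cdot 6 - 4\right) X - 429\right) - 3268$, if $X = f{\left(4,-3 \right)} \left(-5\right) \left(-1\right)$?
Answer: $-3697$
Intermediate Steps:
$f{\left(z,k \right)} = 2 z \left(-3 + k\right)$
$X = -240$ ($X = 2 \cdot 4 \left(-3 - 3\right) \left(-5\right) \left(-1\right) = 2 \cdot 4 \left(-6\right) \left(-5\right) \left(-1\right) = \left(-48\right) \left(-5\right) \left(-1\right) = 240 \left(-1\right) = -240$)
$\left(0 \left(4 \cdot 6 - 4\right) X - 429\right) - 3268 = \left(0 \left(4 \cdot 6 - 4\right) \left(-240\right) - 429\right) - 3268 = \left(0 \left(24 - 4\right) \left(-240\right) - 429\right) - 3268 = \left(0 \cdot 20 \left(-240\right) - 429\right) - 3268 = \left(0 \left(-240\right) - 429\right) - 3268 = \left(0 - 429\right) - 3268 = -429 - 3268 = -3697$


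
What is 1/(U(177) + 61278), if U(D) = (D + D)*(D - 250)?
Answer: 1/35436 ≈ 2.8220e-5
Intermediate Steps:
U(D) = 2*D*(-250 + D) (U(D) = (2*D)*(-250 + D) = 2*D*(-250 + D))
1/(U(177) + 61278) = 1/(2*177*(-250 + 177) + 61278) = 1/(2*177*(-73) + 61278) = 1/(-25842 + 61278) = 1/35436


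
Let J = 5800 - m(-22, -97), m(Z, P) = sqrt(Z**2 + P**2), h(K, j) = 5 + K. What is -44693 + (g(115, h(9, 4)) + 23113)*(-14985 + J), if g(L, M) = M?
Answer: -212466188 - 23127*sqrt(9893) ≈ -2.1477e+8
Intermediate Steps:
m(Z, P) = sqrt(P**2 + Z**2)
J = 5800 - sqrt(9893) (J = 5800 - sqrt((-97)**2 + (-22)**2) = 5800 - sqrt(9409 + 484) = 5800 - sqrt(9893) ≈ 5700.5)
-44693 + (g(115, h(9, 4)) + 23113)*(-14985 + J) = -44693 + ((5 + 9) + 23113)*(-14985 + (5800 - sqrt(9893))) = -44693 + (14 + 23113)*(-9185 - sqrt(9893)) = -44693 + 23127*(-9185 - sqrt(9893)) = -44693 + (-212421495 - 23127*sqrt(9893)) = -212466188 - 23127*sqrt(9893)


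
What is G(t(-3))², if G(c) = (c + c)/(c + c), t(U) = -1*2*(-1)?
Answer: 1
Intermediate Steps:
t(U) = 2 (t(U) = -2*(-1) = 2)
G(c) = 1 (G(c) = (2*c)/((2*c)) = (2*c)*(1/(2*c)) = 1)
G(t(-3))² = 1² = 1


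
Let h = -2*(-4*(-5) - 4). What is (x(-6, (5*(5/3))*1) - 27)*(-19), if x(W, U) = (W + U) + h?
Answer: 3230/3 ≈ 1076.7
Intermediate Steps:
h = -32 (h = -2*(20 - 4) = -2*16 = -32)
x(W, U) = -32 + U + W (x(W, U) = (W + U) - 32 = (U + W) - 32 = -32 + U + W)
(x(-6, (5*(5/3))*1) - 27)*(-19) = ((-32 + (5*(5/3))*1 - 6) - 27)*(-19) = ((-32 + (25/3)*1 - 6) - 27)*(-19) = ((-32 + 25/3 - 6) - 27)*(-19) = (-89/3 - 27)*(-19) = -170/3*(-19) = 3230/3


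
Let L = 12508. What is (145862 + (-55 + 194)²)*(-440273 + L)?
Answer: -70659505995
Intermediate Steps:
(145862 + (-55 + 194)²)*(-440273 + L) = (145862 + (-55 + 194)²)*(-440273 + 12508) = (145862 + 139²)*(-427765) = (145862 + 19321)*(-427765) = 165183*(-427765) = -70659505995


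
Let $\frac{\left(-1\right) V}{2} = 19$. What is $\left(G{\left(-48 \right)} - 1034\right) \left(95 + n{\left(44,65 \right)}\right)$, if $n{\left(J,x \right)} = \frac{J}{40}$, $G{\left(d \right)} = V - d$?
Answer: $- \frac{492032}{5} \approx -98406.0$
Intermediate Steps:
$V = -38$ ($V = \left(-2\right) 19 = -38$)
$G{\left(d \right)} = -38 - d$
$n{\left(J,x \right)} = \frac{J}{40}$ ($n{\left(J,x \right)} = J \frac{1}{40} = \frac{J}{40}$)
$\left(G{\left(-48 \right)} - 1034\right) \left(95 + n{\left(44,65 \right)}\right) = \left(\left(-38 - -48\right) - 1034\right) \left(95 + \frac{1}{40} \cdot 44\right) = \left(\left(-38 + 48\right) - 1034\right) \left(95 + \frac{11}{10}\right) = \left(10 - 1034\right) \frac{961}{10} = \left(-1024\right) \frac{961}{10} = - \frac{492032}{5}$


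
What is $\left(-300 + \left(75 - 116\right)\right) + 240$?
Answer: $-101$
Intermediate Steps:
$\left(-300 + \left(75 - 116\right)\right) + 240 = \left(-300 - 41\right) + 240 = -341 + 240 = -101$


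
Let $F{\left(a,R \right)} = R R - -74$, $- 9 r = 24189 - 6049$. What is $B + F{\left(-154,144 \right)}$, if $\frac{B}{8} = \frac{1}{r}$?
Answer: $\frac{94373332}{4535} \approx 20810.0$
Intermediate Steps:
$r = - \frac{18140}{9}$ ($r = - \frac{24189 - 6049}{9} = \left(- \frac{1}{9}\right) 18140 = - \frac{18140}{9} \approx -2015.6$)
$F{\left(a,R \right)} = 74 + R^{2}$ ($F{\left(a,R \right)} = R^{2} + 74 = 74 + R^{2}$)
$B = - \frac{18}{4535}$ ($B = \frac{8}{- \frac{18140}{9}} = 8 \left(- \frac{9}{18140}\right) = - \frac{18}{4535} \approx -0.0039691$)
$B + F{\left(-154,144 \right)} = - \frac{18}{4535} + \left(74 + 144^{2}\right) = - \frac{18}{4535} + \left(74 + 20736\right) = - \frac{18}{4535} + 20810 = \frac{94373332}{4535}$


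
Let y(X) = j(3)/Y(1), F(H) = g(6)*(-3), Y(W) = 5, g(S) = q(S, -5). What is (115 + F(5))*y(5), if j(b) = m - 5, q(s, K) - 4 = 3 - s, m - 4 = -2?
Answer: -336/5 ≈ -67.200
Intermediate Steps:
m = 2 (m = 4 - 2 = 2)
q(s, K) = 7 - s (q(s, K) = 4 + (3 - s) = 7 - s)
g(S) = 7 - S
j(b) = -3 (j(b) = 2 - 5 = -3)
F(H) = -3 (F(H) = (7 - 1*6)*(-3) = (7 - 6)*(-3) = 1*(-3) = -3)
y(X) = -⅗ (y(X) = -3/5 = -3*⅕ = -⅗)
(115 + F(5))*y(5) = (115 - 3)*(-⅗) = 112*(-⅗) = -336/5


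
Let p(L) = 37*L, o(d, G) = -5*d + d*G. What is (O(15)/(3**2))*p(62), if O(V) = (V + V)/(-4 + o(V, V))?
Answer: 11470/219 ≈ 52.374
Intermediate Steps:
o(d, G) = -5*d + G*d
O(V) = 2*V/(-4 + V*(-5 + V)) (O(V) = (V + V)/(-4 + V*(-5 + V)) = (2*V)/(-4 + V*(-5 + V)) = 2*V/(-4 + V*(-5 + V)))
(O(15)/(3**2))*p(62) = ((2*15/(-4 + 15*(-5 + 15)))/(3**2))*(37*62) = ((2*15/(-4 + 15*10))/9)*2294 = ((2*15/(-4 + 150))*(1/9))*2294 = ((2*15/146)*(1/9))*2294 = ((2*15*(1/146))*(1/9))*2294 = ((15/73)*(1/9))*2294 = (5/219)*2294 = 11470/219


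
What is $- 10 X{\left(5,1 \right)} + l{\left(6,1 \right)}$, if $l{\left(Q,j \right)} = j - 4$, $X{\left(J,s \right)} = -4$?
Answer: $37$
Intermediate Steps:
$l{\left(Q,j \right)} = -4 + j$
$- 10 X{\left(5,1 \right)} + l{\left(6,1 \right)} = \left(-10\right) \left(-4\right) + \left(-4 + 1\right) = 40 - 3 = 37$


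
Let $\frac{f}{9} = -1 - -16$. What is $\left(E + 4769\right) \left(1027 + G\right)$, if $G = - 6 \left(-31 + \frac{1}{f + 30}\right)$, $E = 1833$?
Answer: $\frac{440439226}{55} \approx 8.008 \cdot 10^{6}$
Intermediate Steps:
$f = 135$ ($f = 9 \left(-1 - -16\right) = 9 \left(-1 + 16\right) = 9 \cdot 15 = 135$)
$G = \frac{10228}{55}$ ($G = - 6 \left(-31 + \frac{1}{135 + 30}\right) = - 6 \left(-31 + \frac{1}{165}\right) = \left(-6\right) \left(- \frac{5114}{165}\right) = \frac{10228}{55} \approx 185.96$)
$\left(E + 4769\right) \left(1027 + G\right) = \left(1833 + 4769\right) \left(1027 + \frac{10228}{55}\right) = 6602 \cdot \frac{66713}{55} = \frac{440439226}{55}$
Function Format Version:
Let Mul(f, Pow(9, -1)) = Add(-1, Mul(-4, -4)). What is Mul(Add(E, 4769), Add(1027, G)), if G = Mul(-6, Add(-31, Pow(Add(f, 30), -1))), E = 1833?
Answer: Rational(440439226, 55) ≈ 8.0080e+6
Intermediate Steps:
f = 135 (f = Mul(9, Add(-1, Mul(-4, -4))) = Mul(9, Add(-1, 16)) = Mul(9, 15) = 135)
G = Rational(10228, 55) (G = Mul(-6, Add(-31, Pow(Add(135, 30), -1))) = Mul(-6, Add(-31, Pow(165, -1))) = Mul(-6, Add(-31, Rational(1, 165))) = Mul(-6, Rational(-5114, 165)) = Rational(10228, 55) ≈ 185.96)
Mul(Add(E, 4769), Add(1027, G)) = Mul(Add(1833, 4769), Add(1027, Rational(10228, 55))) = Mul(6602, Rational(66713, 55)) = Rational(440439226, 55)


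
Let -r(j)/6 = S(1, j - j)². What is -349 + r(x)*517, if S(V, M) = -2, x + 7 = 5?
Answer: -12757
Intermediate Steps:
x = -2 (x = -7 + 5 = -2)
r(j) = -24 (r(j) = -6*(-2)² = -6*4 = -24)
-349 + r(x)*517 = -349 - 24*517 = -349 - 12408 = -12757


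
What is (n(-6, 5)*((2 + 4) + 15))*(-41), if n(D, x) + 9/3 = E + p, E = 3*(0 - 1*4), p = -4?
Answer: 16359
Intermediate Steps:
E = -12 (E = 3*(0 - 4) = 3*(-4) = -12)
n(D, x) = -19 (n(D, x) = -3 + (-12 - 4) = -3 - 16 = -19)
(n(-6, 5)*((2 + 4) + 15))*(-41) = -19*((2 + 4) + 15)*(-41) = -19*(6 + 15)*(-41) = -19*21*(-41) = -399*(-41) = 16359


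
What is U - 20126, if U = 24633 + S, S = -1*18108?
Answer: -13601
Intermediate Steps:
S = -18108
U = 6525 (U = 24633 - 18108 = 6525)
U - 20126 = 6525 - 20126 = -13601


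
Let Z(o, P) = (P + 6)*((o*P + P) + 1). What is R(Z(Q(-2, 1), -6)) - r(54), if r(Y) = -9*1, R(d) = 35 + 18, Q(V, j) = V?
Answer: 62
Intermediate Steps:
Z(o, P) = (6 + P)*(1 + P + P*o) (Z(o, P) = (6 + P)*((P*o + P) + 1) = (6 + P)*((P + P*o) + 1) = (6 + P)*(1 + P + P*o))
R(d) = 53
r(Y) = -9
R(Z(Q(-2, 1), -6)) - r(54) = 53 - 1*(-9) = 53 + 9 = 62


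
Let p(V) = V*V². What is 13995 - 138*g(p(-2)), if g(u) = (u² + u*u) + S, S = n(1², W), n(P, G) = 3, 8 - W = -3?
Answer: -4083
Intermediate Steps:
W = 11 (W = 8 - 1*(-3) = 8 + 3 = 11)
S = 3
p(V) = V³
g(u) = 3 + 2*u² (g(u) = (u² + u*u) + 3 = (u² + u²) + 3 = 2*u² + 3 = 3 + 2*u²)
13995 - 138*g(p(-2)) = 13995 - 138*(3 + 2*((-2)³)²) = 13995 - 138*(3 + 2*(-8)²) = 13995 - 138*(3 + 2*64) = 13995 - 138*(3 + 128) = 13995 - 138*131 = 13995 - 18078 = -4083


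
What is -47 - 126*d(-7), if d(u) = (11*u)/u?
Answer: -1433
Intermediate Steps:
d(u) = 11
-47 - 126*d(-7) = -47 - 126*11 = -47 - 1386 = -1433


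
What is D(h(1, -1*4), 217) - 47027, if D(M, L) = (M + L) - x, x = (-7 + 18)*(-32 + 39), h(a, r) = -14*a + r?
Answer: -46905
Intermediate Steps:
h(a, r) = r - 14*a
x = 77 (x = 11*7 = 77)
D(M, L) = -77 + L + M (D(M, L) = (M + L) - 1*77 = (L + M) - 77 = -77 + L + M)
D(h(1, -1*4), 217) - 47027 = (-77 + 217 + (-1*4 - 14*1)) - 47027 = (-77 + 217 + (-4 - 14)) - 47027 = (-77 + 217 - 18) - 47027 = 122 - 47027 = -46905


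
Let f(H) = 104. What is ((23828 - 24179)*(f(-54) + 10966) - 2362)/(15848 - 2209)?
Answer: -3887932/13639 ≈ -285.06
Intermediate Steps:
((23828 - 24179)*(f(-54) + 10966) - 2362)/(15848 - 2209) = ((23828 - 24179)*(104 + 10966) - 2362)/(15848 - 2209) = (-351*11070 - 2362)/13639 = (-3885570 - 2362)*(1/13639) = -3887932*1/13639 = -3887932/13639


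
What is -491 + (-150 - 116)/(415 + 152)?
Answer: -39809/81 ≈ -491.47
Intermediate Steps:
-491 + (-150 - 116)/(415 + 152) = -491 - 266/567 = -491 + (1/567)*(-266) = -491 - 38/81 = -39809/81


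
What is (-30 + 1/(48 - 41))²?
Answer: 43681/49 ≈ 891.45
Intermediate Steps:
(-30 + 1/(48 - 41))² = (-30 + 1/7)² = (-30 + ⅐)² = (-209/7)² = 43681/49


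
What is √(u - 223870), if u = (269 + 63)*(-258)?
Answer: I*√309526 ≈ 556.35*I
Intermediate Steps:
u = -85656 (u = 332*(-258) = -85656)
√(u - 223870) = √(-85656 - 223870) = √(-309526) = I*√309526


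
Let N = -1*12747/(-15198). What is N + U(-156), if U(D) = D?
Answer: -786047/5066 ≈ -155.16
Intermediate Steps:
N = 4249/5066 (N = -12747*(-1/15198) = 4249/5066 ≈ 0.83873)
N + U(-156) = 4249/5066 - 156 = -786047/5066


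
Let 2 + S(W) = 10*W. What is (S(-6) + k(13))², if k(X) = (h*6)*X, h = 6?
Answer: 164836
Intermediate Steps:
S(W) = -2 + 10*W
k(X) = 36*X (k(X) = (6*6)*X = 36*X)
(S(-6) + k(13))² = ((-2 + 10*(-6)) + 36*13)² = ((-2 - 60) + 468)² = (-62 + 468)² = 406² = 164836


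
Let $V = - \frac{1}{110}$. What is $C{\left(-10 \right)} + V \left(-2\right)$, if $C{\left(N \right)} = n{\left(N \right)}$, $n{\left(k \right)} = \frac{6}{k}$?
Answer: $- \frac{32}{55} \approx -0.58182$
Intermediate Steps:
$V = - \frac{1}{110}$ ($V = \left(-1\right) \frac{1}{110} = - \frac{1}{110} \approx -0.0090909$)
$C{\left(N \right)} = \frac{6}{N}$
$C{\left(-10 \right)} + V \left(-2\right) = \frac{6}{-10} - - \frac{1}{55} = 6 \left(- \frac{1}{10}\right) + \frac{1}{55} = - \frac{3}{5} + \frac{1}{55} = - \frac{32}{55}$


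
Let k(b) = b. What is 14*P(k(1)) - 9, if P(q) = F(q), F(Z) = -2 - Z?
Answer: -51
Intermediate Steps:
P(q) = -2 - q
14*P(k(1)) - 9 = 14*(-2 - 1*1) - 9 = 14*(-2 - 1) - 9 = 14*(-3) - 9 = -42 - 9 = -51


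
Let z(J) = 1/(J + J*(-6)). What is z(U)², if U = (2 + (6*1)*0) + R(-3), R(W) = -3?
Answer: 1/25 ≈ 0.040000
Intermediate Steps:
U = -1 (U = (2 + (6*1)*0) - 3 = (2 + 6*0) - 3 = (2 + 0) - 3 = 2 - 3 = -1)
z(J) = -1/(5*J) (z(J) = 1/(J - 6*J) = 1/(-5*J) = -1/(5*J))
z(U)² = (-⅕/(-1))² = (-⅕*(-1))² = (⅕)² = 1/25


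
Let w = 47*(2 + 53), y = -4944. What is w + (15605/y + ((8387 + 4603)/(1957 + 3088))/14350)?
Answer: 92410538852381/35792458800 ≈ 2581.8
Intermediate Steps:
w = 2585 (w = 47*55 = 2585)
w + (15605/y + ((8387 + 4603)/(1957 + 3088))/14350) = 2585 + (15605/(-4944) + ((8387 + 4603)/(1957 + 3088))/14350) = 2585 + (15605*(-1/4944) + (12990/5045)*(1/14350)) = 2585 + (-15605/4944 + (12990*(1/5045))*(1/14350)) = 2585 + (-15605/4944 + (2598/1009)*(1/14350)) = 2585 + (-15605/4944 + 1299/7239575) = 2585 - 112967145619/35792458800 = 92410538852381/35792458800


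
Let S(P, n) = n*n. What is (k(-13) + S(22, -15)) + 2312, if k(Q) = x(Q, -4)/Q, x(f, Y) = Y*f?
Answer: 2533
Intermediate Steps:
S(P, n) = n²
k(Q) = -4 (k(Q) = (-4*Q)/Q = -4)
(k(-13) + S(22, -15)) + 2312 = (-4 + (-15)²) + 2312 = (-4 + 225) + 2312 = 221 + 2312 = 2533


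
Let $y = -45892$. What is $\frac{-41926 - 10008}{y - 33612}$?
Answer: $\frac{25967}{39752} \approx 0.65322$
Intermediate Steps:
$\frac{-41926 - 10008}{y - 33612} = \frac{-41926 - 10008}{-45892 - 33612} = - \frac{51934}{-79504} = \left(-51934\right) \left(- \frac{1}{79504}\right) = \frac{25967}{39752}$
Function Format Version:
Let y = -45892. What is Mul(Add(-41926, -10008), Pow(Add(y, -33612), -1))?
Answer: Rational(25967, 39752) ≈ 0.65322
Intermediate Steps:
Mul(Add(-41926, -10008), Pow(Add(y, -33612), -1)) = Mul(Add(-41926, -10008), Pow(Add(-45892, -33612), -1)) = Mul(-51934, Pow(-79504, -1)) = Mul(-51934, Rational(-1, 79504)) = Rational(25967, 39752)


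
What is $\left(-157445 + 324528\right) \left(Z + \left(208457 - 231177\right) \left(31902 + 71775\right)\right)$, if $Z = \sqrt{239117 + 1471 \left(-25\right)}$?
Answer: $-393570930419520 + 167083 \sqrt{202342} \approx -3.9357 \cdot 10^{14}$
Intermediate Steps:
$Z = \sqrt{202342}$ ($Z = \sqrt{239117 - 36775} = \sqrt{202342} \approx 449.82$)
$\left(-157445 + 324528\right) \left(Z + \left(208457 - 231177\right) \left(31902 + 71775\right)\right) = \left(-157445 + 324528\right) \left(\sqrt{202342} + \left(208457 - 231177\right) \left(31902 + 71775\right)\right) = 167083 \left(\sqrt{202342} - 2355541440\right) = 167083 \left(-2355541440 + \sqrt{202342}\right) = -393570930419520 + 167083 \sqrt{202342}$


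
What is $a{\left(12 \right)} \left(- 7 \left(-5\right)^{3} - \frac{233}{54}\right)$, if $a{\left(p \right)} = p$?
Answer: $\frac{94034}{9} \approx 10448.0$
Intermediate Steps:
$a{\left(12 \right)} \left(- 7 \left(-5\right)^{3} - \frac{233}{54}\right) = 12 \left(- 7 \left(-5\right)^{3} - \frac{233}{54}\right) = 12 \left(\left(-7\right) \left(-125\right) - \frac{233}{54}\right) = 12 \left(875 - \frac{233}{54}\right) = 12 \cdot \frac{47017}{54} = \frac{94034}{9}$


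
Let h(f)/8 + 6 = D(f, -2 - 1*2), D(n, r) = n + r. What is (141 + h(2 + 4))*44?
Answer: 4796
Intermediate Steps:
h(f) = -80 + 8*f (h(f) = -48 + 8*(f + (-2 - 1*2)) = -48 + 8*(f + (-2 - 2)) = -48 + 8*(f - 4) = -48 + 8*(-4 + f) = -48 + (-32 + 8*f) = -80 + 8*f)
(141 + h(2 + 4))*44 = (141 + (-80 + 8*(2 + 4)))*44 = (141 + (-80 + 8*6))*44 = (141 + (-80 + 48))*44 = (141 - 32)*44 = 109*44 = 4796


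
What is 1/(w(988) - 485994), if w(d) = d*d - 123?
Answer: 1/490027 ≈ 2.0407e-6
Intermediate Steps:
w(d) = -123 + d**2 (w(d) = d**2 - 123 = -123 + d**2)
1/(w(988) - 485994) = 1/((-123 + 988**2) - 485994) = 1/((-123 + 976144) - 485994) = 1/(976021 - 485994) = 1/490027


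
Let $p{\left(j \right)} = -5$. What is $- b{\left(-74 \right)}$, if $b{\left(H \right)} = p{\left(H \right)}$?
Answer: $5$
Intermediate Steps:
$b{\left(H \right)} = -5$
$- b{\left(-74 \right)} = \left(-1\right) \left(-5\right) = 5$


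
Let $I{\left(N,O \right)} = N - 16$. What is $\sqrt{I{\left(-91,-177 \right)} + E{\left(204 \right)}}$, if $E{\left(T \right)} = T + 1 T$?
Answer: $\sqrt{301} \approx 17.349$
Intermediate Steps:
$I{\left(N,O \right)} = -16 + N$ ($I{\left(N,O \right)} = N - 16 = -16 + N$)
$E{\left(T \right)} = 2 T$ ($E{\left(T \right)} = T + T = 2 T$)
$\sqrt{I{\left(-91,-177 \right)} + E{\left(204 \right)}} = \sqrt{\left(-16 - 91\right) + 2 \cdot 204} = \sqrt{-107 + 408} = \sqrt{301}$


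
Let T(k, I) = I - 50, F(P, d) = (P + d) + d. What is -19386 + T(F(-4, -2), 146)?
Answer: -19290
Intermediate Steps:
F(P, d) = P + 2*d
T(k, I) = -50 + I
-19386 + T(F(-4, -2), 146) = -19386 + (-50 + 146) = -19386 + 96 = -19290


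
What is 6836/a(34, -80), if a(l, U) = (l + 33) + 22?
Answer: 6836/89 ≈ 76.809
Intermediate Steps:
a(l, U) = 55 + l (a(l, U) = (33 + l) + 22 = 55 + l)
6836/a(34, -80) = 6836/(55 + 34) = 6836/89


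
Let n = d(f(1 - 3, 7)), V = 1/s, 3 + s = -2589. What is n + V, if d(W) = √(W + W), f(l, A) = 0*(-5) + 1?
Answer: -1/2592 + √2 ≈ 1.4138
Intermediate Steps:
s = -2592 (s = -3 - 2589 = -2592)
f(l, A) = 1 (f(l, A) = 0 + 1 = 1)
d(W) = √2*√W (d(W) = √(2*W) = √2*√W)
V = -1/2592 (V = 1/(-2592) = -1/2592 ≈ -0.00038580)
n = √2 (n = √2*√1 = √2*1 = √2 ≈ 1.4142)
n + V = √2 - 1/2592 = -1/2592 + √2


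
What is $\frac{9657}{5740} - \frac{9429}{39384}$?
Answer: $\frac{27184069}{18838680} \approx 1.443$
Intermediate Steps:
$\frac{9657}{5740} - \frac{9429}{39384} = 9657 \cdot \frac{1}{5740} - \frac{3143}{13128} = \frac{9657}{5740} - \frac{3143}{13128} = \frac{27184069}{18838680}$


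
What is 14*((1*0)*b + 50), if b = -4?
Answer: 700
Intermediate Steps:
14*((1*0)*b + 50) = 14*((1*0)*(-4) + 50) = 14*(0*(-4) + 50) = 14*(0 + 50) = 14*50 = 700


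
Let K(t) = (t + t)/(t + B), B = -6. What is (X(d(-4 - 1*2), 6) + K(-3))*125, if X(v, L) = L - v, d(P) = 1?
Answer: 2125/3 ≈ 708.33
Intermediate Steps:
K(t) = 2*t/(-6 + t) (K(t) = (t + t)/(t - 6) = (2*t)/(-6 + t) = 2*t/(-6 + t))
(X(d(-4 - 1*2), 6) + K(-3))*125 = ((6 - 1*1) + 2*(-3)/(-6 - 3))*125 = ((6 - 1) + 2*(-3)/(-9))*125 = (5 + 2*(-3)*(-1/9))*125 = (5 + 2/3)*125 = (17/3)*125 = 2125/3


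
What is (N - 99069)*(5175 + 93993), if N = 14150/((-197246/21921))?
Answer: -984299229412416/98623 ≈ -9.9804e+9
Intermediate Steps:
N = -155091075/98623 (N = 14150/((-197246*1/21921)) = 14150/(-197246/21921) = 14150*(-21921/197246) = -155091075/98623 ≈ -1572.6)
(N - 99069)*(5175 + 93993) = (-155091075/98623 - 99069)*(5175 + 93993) = -9925573062/98623*99168 = -984299229412416/98623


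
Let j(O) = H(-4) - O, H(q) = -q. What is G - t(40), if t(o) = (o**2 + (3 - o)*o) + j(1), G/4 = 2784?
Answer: 11013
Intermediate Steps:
G = 11136 (G = 4*2784 = 11136)
j(O) = 4 - O (j(O) = -1*(-4) - O = 4 - O)
t(o) = 3 + o**2 + o*(3 - o) (t(o) = (o**2 + (3 - o)*o) + (4 - 1*1) = (o**2 + o*(3 - o)) + (4 - 1) = (o**2 + o*(3 - o)) + 3 = 3 + o**2 + o*(3 - o))
G - t(40) = 11136 - (3 + 3*40) = 11136 - (3 + 120) = 11136 - 1*123 = 11136 - 123 = 11013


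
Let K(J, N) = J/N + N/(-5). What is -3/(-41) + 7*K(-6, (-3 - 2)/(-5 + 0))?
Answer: -8882/205 ≈ -43.327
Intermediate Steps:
K(J, N) = -N/5 + J/N (K(J, N) = J/N + N*(-1/5) = J/N - N/5 = -N/5 + J/N)
-3/(-41) + 7*K(-6, (-3 - 2)/(-5 + 0)) = -3/(-41) + 7*(-(-3 - 2)/(5*(-5 + 0)) - 6*(-5 + 0)/(-3 - 2)) = -3*(-1/41) + 7*(-(-1)/(-5) - 6/((-5/(-5)))) = 3/41 + 7*(-(-1)*(-1)/5 - 6/((-5*(-1/5)))) = 3/41 + 7*(-1/5*1 - 6/1) = 3/41 + 7*(-1/5 - 6*1) = 3/41 + 7*(-1/5 - 6) = 3/41 + 7*(-31/5) = 3/41 - 217/5 = -8882/205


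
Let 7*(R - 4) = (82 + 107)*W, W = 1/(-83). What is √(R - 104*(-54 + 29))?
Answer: √17936715/83 ≈ 51.026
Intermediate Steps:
W = -1/83 ≈ -0.012048
R = 305/83 (R = 4 + ((82 + 107)*(-1/83))/7 = 4 + (189*(-1/83))/7 = 4 + (⅐)*(-189/83) = 4 - 27/83 = 305/83 ≈ 3.6747)
√(R - 104*(-54 + 29)) = √(305/83 - 104*(-54 + 29)) = √(305/83 - 104*(-25)) = √(305/83 + 2600) = √(216105/83) = √17936715/83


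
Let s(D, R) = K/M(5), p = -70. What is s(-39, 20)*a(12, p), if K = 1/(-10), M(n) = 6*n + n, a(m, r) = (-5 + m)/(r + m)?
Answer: 1/2900 ≈ 0.00034483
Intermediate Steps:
a(m, r) = (-5 + m)/(m + r)
M(n) = 7*n
K = -⅒ ≈ -0.10000
s(D, R) = -1/350 (s(D, R) = -1/(10*(7*5)) = -⅒/35 = -⅒*1/35 = -1/350)
s(-39, 20)*a(12, p) = -(-5 + 12)/(350*(12 - 70)) = -7/(350*(-58)) = -(-1)*7/20300 = -1/350*(-7/58) = 1/2900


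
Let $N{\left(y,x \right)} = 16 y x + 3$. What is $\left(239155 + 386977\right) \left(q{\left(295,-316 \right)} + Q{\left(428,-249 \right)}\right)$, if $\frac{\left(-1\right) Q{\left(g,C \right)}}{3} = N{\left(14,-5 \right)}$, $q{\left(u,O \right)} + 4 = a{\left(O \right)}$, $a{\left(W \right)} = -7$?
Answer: $2091280880$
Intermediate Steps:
$q{\left(u,O \right)} = -11$ ($q{\left(u,O \right)} = -4 - 7 = -11$)
$N{\left(y,x \right)} = 3 + 16 x y$ ($N{\left(y,x \right)} = 16 x y + 3 = 3 + 16 x y$)
$Q{\left(g,C \right)} = 3351$ ($Q{\left(g,C \right)} = - 3 \left(3 + 16 \left(-5\right) 14\right) = - 3 \left(3 - 1120\right) = \left(-3\right) \left(-1117\right) = 3351$)
$\left(239155 + 386977\right) \left(q{\left(295,-316 \right)} + Q{\left(428,-249 \right)}\right) = \left(239155 + 386977\right) \left(-11 + 3351\right) = 626132 \cdot 3340 = 2091280880$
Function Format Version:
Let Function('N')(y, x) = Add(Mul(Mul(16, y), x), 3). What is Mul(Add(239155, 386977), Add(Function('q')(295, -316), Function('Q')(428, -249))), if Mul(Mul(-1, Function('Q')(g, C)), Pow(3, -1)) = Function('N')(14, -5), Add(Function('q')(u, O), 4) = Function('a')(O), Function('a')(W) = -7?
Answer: 2091280880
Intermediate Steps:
Function('q')(u, O) = -11 (Function('q')(u, O) = Add(-4, -7) = -11)
Function('N')(y, x) = Add(3, Mul(16, x, y)) (Function('N')(y, x) = Add(Mul(16, x, y), 3) = Add(3, Mul(16, x, y)))
Function('Q')(g, C) = 3351 (Function('Q')(g, C) = Mul(-3, Add(3, Mul(16, -5, 14))) = Mul(-3, Add(3, -1120)) = Mul(-3, -1117) = 3351)
Mul(Add(239155, 386977), Add(Function('q')(295, -316), Function('Q')(428, -249))) = Mul(Add(239155, 386977), Add(-11, 3351)) = Mul(626132, 3340) = 2091280880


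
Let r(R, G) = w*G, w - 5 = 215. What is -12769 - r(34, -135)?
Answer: 16931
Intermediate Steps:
w = 220 (w = 5 + 215 = 220)
r(R, G) = 220*G
-12769 - r(34, -135) = -12769 - 220*(-135) = -12769 - 1*(-29700) = -12769 + 29700 = 16931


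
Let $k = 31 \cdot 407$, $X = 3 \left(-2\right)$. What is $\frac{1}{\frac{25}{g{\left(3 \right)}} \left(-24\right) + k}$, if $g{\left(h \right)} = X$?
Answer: $\frac{1}{12717} \approx 7.8635 \cdot 10^{-5}$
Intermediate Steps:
$X = -6$
$g{\left(h \right)} = -6$
$k = 12617$
$\frac{1}{\frac{25}{g{\left(3 \right)}} \left(-24\right) + k} = \frac{1}{\frac{25}{-6} \left(-24\right) + 12617} = \frac{1}{25 \left(- \frac{1}{6}\right) \left(-24\right) + 12617} = \frac{1}{\left(- \frac{25}{6}\right) \left(-24\right) + 12617} = \frac{1}{100 + 12617} = \frac{1}{12717}$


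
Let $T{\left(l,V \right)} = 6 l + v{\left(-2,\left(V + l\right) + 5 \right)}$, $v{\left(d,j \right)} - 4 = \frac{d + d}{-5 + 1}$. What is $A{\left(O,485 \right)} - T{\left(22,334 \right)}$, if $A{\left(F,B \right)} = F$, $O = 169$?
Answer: $32$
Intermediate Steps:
$v{\left(d,j \right)} = 4 - \frac{d}{2}$ ($v{\left(d,j \right)} = 4 + \frac{d + d}{-5 + 1} = 4 + \frac{2 d}{-4} = 4 + 2 d \left(- \frac{1}{4}\right) = 4 - \frac{d}{2}$)
$T{\left(l,V \right)} = 5 + 6 l$ ($T{\left(l,V \right)} = 6 l + \left(4 - -1\right) = 6 l + \left(4 + 1\right) = 6 l + 5 = 5 + 6 l$)
$A{\left(O,485 \right)} - T{\left(22,334 \right)} = 169 - \left(5 + 6 \cdot 22\right) = 169 - \left(5 + 132\right) = 169 - 137 = 32$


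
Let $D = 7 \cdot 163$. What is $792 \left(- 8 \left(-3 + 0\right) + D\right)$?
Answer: $922680$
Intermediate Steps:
$D = 1141$
$792 \left(- 8 \left(-3 + 0\right) + D\right) = 792 \left(- 8 \left(-3 + 0\right) + 1141\right) = 792 \left(\left(-8\right) \left(-3\right) + 1141\right) = 792 \left(24 + 1141\right) = 792 \cdot 1165 = 922680$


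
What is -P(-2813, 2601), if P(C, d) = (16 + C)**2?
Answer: -7823209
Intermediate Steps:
-P(-2813, 2601) = -(16 - 2813)**2 = -1*(-2797)**2 = -1*7823209 = -7823209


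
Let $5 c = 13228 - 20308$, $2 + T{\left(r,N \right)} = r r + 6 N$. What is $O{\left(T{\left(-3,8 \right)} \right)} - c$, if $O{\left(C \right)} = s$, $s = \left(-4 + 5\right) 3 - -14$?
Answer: $1433$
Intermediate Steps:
$T{\left(r,N \right)} = -2 + r^{2} + 6 N$ ($T{\left(r,N \right)} = -2 + \left(r r + 6 N\right) = -2 + \left(r^{2} + 6 N\right) = -2 + r^{2} + 6 N$)
$s = 17$ ($s = 1 \cdot 3 + 14 = 3 + 14 = 17$)
$c = -1416$ ($c = \frac{13228 - 20308}{5} = \frac{1}{5} \left(-7080\right) = -1416$)
$O{\left(C \right)} = 17$
$O{\left(T{\left(-3,8 \right)} \right)} - c = 17 - -1416 = 17 + 1416 = 1433$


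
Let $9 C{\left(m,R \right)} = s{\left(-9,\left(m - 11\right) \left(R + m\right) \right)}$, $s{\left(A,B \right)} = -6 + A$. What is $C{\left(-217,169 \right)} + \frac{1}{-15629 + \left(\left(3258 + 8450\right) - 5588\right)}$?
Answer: $- \frac{47548}{28527} \approx -1.6668$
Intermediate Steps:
$C{\left(m,R \right)} = - \frac{5}{3}$ ($C{\left(m,R \right)} = \frac{-6 - 9}{9} = \frac{1}{9} \left(-15\right) = - \frac{5}{3}$)
$C{\left(-217,169 \right)} + \frac{1}{-15629 + \left(\left(3258 + 8450\right) - 5588\right)} = - \frac{5}{3} + \frac{1}{-15629 + \left(\left(3258 + 8450\right) - 5588\right)} = - \frac{5}{3} + \frac{1}{-15629 + \left(11708 - 5588\right)} = - \frac{5}{3} + \frac{1}{-15629 + 6120} = - \frac{5}{3} + \frac{1}{-9509} = - \frac{5}{3} - \frac{1}{9509} = - \frac{47548}{28527}$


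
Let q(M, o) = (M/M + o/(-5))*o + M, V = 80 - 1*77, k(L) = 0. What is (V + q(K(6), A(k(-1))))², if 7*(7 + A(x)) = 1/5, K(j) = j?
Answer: 2219446321/37515625 ≈ 59.161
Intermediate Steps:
V = 3 (V = 80 - 77 = 3)
A(x) = -244/35 (A(x) = -7 + (⅐)/5 = -7 + (⅐)*(⅕) = -7 + 1/35 = -244/35)
q(M, o) = M + o*(1 - o/5) (q(M, o) = (1 + o*(-⅕))*o + M = (1 - o/5)*o + M = o*(1 - o/5) + M = M + o*(1 - o/5))
(V + q(K(6), A(k(-1))))² = (3 + (6 - 244/35 - (-244/35)²/5))² = (3 + (6 - 244/35 - ⅕*59536/1225))² = (3 + (6 - 244/35 - 59536/6125))² = (3 - 65486/6125)² = (-47111/6125)² = 2219446321/37515625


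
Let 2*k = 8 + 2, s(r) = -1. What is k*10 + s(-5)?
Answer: 49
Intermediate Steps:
k = 5 (k = (8 + 2)/2 = (½)*10 = 5)
k*10 + s(-5) = 5*10 - 1 = 50 - 1 = 49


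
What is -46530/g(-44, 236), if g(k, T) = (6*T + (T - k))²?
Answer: -23265/1438208 ≈ -0.016176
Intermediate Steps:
g(k, T) = (-k + 7*T)²
-46530/g(-44, 236) = -46530/(-1*(-44) + 7*236)² = -46530/(44 + 1652)² = -46530/(1696²) = -46530/2876416 = -46530*1/2876416 = -23265/1438208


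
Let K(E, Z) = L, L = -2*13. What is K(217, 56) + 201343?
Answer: 201317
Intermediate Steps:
L = -26
K(E, Z) = -26
K(217, 56) + 201343 = -26 + 201343 = 201317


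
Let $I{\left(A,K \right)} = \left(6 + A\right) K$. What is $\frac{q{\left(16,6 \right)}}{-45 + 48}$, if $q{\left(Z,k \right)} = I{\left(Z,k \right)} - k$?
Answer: $42$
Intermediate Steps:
$I{\left(A,K \right)} = K \left(6 + A\right)$
$q{\left(Z,k \right)} = - k + k \left(6 + Z\right)$ ($q{\left(Z,k \right)} = k \left(6 + Z\right) - k = - k + k \left(6 + Z\right)$)
$\frac{q{\left(16,6 \right)}}{-45 + 48} = \frac{6 \left(5 + 16\right)}{-45 + 48} = \frac{6 \cdot 21}{3} = \frac{1}{3} \cdot 126 = 42$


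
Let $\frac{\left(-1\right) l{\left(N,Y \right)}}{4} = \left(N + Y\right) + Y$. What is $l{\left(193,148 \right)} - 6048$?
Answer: $-8004$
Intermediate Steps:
$l{\left(N,Y \right)} = - 8 Y - 4 N$ ($l{\left(N,Y \right)} = - 4 \left(\left(N + Y\right) + Y\right) = - 4 \left(N + 2 Y\right) = - 8 Y - 4 N$)
$l{\left(193,148 \right)} - 6048 = \left(\left(-8\right) 148 - 772\right) - 6048 = \left(-1184 - 772\right) - 6048 = -1956 - 6048 = -8004$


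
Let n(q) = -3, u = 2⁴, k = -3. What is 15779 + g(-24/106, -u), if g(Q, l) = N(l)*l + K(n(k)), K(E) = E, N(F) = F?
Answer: 16032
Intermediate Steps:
u = 16
g(Q, l) = -3 + l² (g(Q, l) = l*l - 3 = l² - 3 = -3 + l²)
15779 + g(-24/106, -u) = 15779 + (-3 + (-1*16)²) = 15779 + (-3 + (-16)²) = 15779 + (-3 + 256) = 15779 + 253 = 16032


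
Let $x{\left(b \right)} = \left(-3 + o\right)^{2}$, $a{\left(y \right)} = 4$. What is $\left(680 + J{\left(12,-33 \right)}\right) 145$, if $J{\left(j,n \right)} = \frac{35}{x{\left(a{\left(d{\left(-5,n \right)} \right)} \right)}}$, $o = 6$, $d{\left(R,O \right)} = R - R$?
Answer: $\frac{892475}{9} \approx 99164.0$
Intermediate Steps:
$d{\left(R,O \right)} = 0$
$x{\left(b \right)} = 9$ ($x{\left(b \right)} = \left(-3 + 6\right)^{2} = 3^{2} = 9$)
$J{\left(j,n \right)} = \frac{35}{9}$
$\left(680 + J{\left(12,-33 \right)}\right) 145 = \left(680 + \frac{35}{9}\right) 145 = \frac{6155}{9} \cdot 145 = \frac{892475}{9}$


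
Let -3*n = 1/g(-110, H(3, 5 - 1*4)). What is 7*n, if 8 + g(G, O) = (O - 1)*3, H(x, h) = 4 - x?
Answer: 7/24 ≈ 0.29167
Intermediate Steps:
g(G, O) = -11 + 3*O (g(G, O) = -8 + (O - 1)*3 = -8 + (-1 + O)*3 = -8 + (-3 + 3*O) = -11 + 3*O)
n = 1/24 (n = -1/(3*(-11 + 3*(4 - 1*3))) = -1/(3*(-11 + 3*(4 - 3))) = -1/(3*(-11 + 3*1)) = -1/(3*(-11 + 3)) = -⅓/(-8) = -⅓*(-⅛) = 1/24 ≈ 0.041667)
7*n = 7*(1/24) = 7/24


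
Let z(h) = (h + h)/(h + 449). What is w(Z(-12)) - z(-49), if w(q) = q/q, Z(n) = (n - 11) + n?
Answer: 249/200 ≈ 1.2450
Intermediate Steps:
Z(n) = -11 + 2*n (Z(n) = (-11 + n) + n = -11 + 2*n)
w(q) = 1
z(h) = 2*h/(449 + h) (z(h) = (2*h)/(449 + h) = 2*h/(449 + h))
w(Z(-12)) - z(-49) = 1 - 2*(-49)/(449 - 49) = 1 - 2*(-49)/400 = 1 - 1*(-49/200) = 1 + 49/200 = 249/200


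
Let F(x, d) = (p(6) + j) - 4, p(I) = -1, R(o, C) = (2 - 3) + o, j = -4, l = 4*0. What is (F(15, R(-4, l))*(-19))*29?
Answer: 4959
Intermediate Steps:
l = 0
R(o, C) = -1 + o
F(x, d) = -9 (F(x, d) = (-1 - 4) - 4 = -5 - 4 = -9)
(F(15, R(-4, l))*(-19))*29 = -9*(-19)*29 = 171*29 = 4959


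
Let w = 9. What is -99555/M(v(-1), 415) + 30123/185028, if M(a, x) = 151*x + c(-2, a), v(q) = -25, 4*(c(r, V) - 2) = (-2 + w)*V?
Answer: -22045416507/15449406268 ≈ -1.4269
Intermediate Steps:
c(r, V) = 2 + 7*V/4 (c(r, V) = 2 + ((-2 + 9)*V)/4 = 2 + (7*V)/4 = 2 + 7*V/4)
M(a, x) = 2 + 151*x + 7*a/4 (M(a, x) = 151*x + (2 + 7*a/4) = 2 + 151*x + 7*a/4)
-99555/M(v(-1), 415) + 30123/185028 = -99555/(2 + 151*415 + (7/4)*(-25)) + 30123/185028 = -99555/(2 + 62665 - 175/4) + 30123*(1/185028) = -99555/250493/4 + 10041/61676 = -99555*4/250493 + 10041/61676 = -398220/250493 + 10041/61676 = -22045416507/15449406268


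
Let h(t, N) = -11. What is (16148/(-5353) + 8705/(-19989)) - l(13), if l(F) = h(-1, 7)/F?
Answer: -3624930794/1391014521 ≈ -2.6060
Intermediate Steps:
l(F) = -11/F
(16148/(-5353) + 8705/(-19989)) - l(13) = (16148/(-5353) + 8705/(-19989)) - (-11)/13 = (16148*(-1/5353) + 8705*(-1/19989)) - (-11)/13 = (-16148/5353 - 8705/19989) - 1*(-11/13) = -369380237/107001117 + 11/13 = -3624930794/1391014521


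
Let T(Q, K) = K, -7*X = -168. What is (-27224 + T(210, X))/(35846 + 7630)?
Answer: -6800/10869 ≈ -0.62563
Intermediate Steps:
X = 24 (X = -⅐*(-168) = 24)
(-27224 + T(210, X))/(35846 + 7630) = (-27224 + 24)/(35846 + 7630) = -27200/43476 = -27200*1/43476 = -6800/10869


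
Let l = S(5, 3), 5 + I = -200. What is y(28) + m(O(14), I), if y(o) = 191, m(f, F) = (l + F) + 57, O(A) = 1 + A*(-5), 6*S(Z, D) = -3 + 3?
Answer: 43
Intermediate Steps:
I = -205 (I = -5 - 200 = -205)
S(Z, D) = 0 (S(Z, D) = (-3 + 3)/6 = (⅙)*0 = 0)
O(A) = 1 - 5*A
l = 0
m(f, F) = 57 + F (m(f, F) = (0 + F) + 57 = F + 57 = 57 + F)
y(28) + m(O(14), I) = 191 + (57 - 205) = 191 - 148 = 43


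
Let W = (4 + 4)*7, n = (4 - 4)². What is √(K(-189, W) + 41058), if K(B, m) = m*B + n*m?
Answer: 3*√3386 ≈ 174.57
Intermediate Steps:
n = 0 (n = 0² = 0)
W = 56 (W = 8*7 = 56)
K(B, m) = B*m (K(B, m) = m*B + 0*m = B*m + 0 = B*m)
√(K(-189, W) + 41058) = √(-189*56 + 41058) = √(-10584 + 41058) = √30474 = 3*√3386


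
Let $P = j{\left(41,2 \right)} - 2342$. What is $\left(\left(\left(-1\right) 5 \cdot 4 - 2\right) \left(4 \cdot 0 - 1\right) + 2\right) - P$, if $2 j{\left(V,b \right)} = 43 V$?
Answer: $\frac{2969}{2} \approx 1484.5$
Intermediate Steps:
$j{\left(V,b \right)} = \frac{43 V}{2}$
$P = - \frac{2921}{2}$ ($P = \frac{43}{2} \cdot 41 - 2342 = \frac{1763}{2} - 2342 = - \frac{2921}{2} \approx -1460.5$)
$\left(\left(\left(-1\right) 5 \cdot 4 - 2\right) \left(4 \cdot 0 - 1\right) + 2\right) - P = \left(\left(\left(-1\right) 5 \cdot 4 - 2\right) \left(4 \cdot 0 - 1\right) + 2\right) - - \frac{2921}{2} = \left(\left(\left(-5\right) 4 - 2\right) \left(0 - 1\right) + 2\right) + \frac{2921}{2} = \left(\left(-20 - 2\right) \left(-1\right) + 2\right) + \frac{2921}{2} = \left(\left(-22\right) \left(-1\right) + 2\right) + \frac{2921}{2} = \left(22 + 2\right) + \frac{2921}{2} = 24 + \frac{2921}{2} = \frac{2969}{2}$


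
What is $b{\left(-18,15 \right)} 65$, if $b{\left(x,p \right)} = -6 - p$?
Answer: $-1365$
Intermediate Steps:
$b{\left(-18,15 \right)} 65 = \left(-6 - 15\right) 65 = \left(-21\right) 65 = -1365$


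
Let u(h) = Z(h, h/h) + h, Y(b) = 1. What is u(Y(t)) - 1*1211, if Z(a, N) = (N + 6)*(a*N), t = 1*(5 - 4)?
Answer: -1203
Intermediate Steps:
t = 1 (t = 1*1 = 1)
Z(a, N) = N*a*(6 + N) (Z(a, N) = (6 + N)*(N*a) = N*a*(6 + N))
u(h) = 8*h (u(h) = (h/h)*h*(6 + h/h) + h = 1*h*(6 + 1) + h = 1*h*7 + h = 7*h + h = 8*h)
u(Y(t)) - 1*1211 = 8*1 - 1*1211 = 8 - 1211 = -1203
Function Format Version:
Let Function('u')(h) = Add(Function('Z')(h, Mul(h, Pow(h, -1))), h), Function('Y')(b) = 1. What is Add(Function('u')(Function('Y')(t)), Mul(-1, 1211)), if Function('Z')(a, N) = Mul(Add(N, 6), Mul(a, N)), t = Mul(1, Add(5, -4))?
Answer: -1203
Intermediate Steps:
t = 1 (t = Mul(1, 1) = 1)
Function('Z')(a, N) = Mul(N, a, Add(6, N)) (Function('Z')(a, N) = Mul(Add(6, N), Mul(N, a)) = Mul(N, a, Add(6, N)))
Function('u')(h) = Mul(8, h) (Function('u')(h) = Add(Mul(Mul(h, Pow(h, -1)), h, Add(6, Mul(h, Pow(h, -1)))), h) = Add(Mul(1, h, Add(6, 1)), h) = Add(Mul(1, h, 7), h) = Add(Mul(7, h), h) = Mul(8, h))
Add(Function('u')(Function('Y')(t)), Mul(-1, 1211)) = Add(Mul(8, 1), Mul(-1, 1211)) = Add(8, -1211) = -1203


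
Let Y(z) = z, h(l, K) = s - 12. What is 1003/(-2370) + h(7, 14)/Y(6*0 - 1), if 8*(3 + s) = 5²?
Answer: 108563/9480 ≈ 11.452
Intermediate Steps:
s = ⅛ (s = -3 + (⅛)*5² = -3 + (⅛)*25 = -3 + 25/8 = ⅛ ≈ 0.12500)
h(l, K) = -95/8 (h(l, K) = ⅛ - 12 = -95/8)
1003/(-2370) + h(7, 14)/Y(6*0 - 1) = 1003/(-2370) - 95/(8*(6*0 - 1)) = 1003*(-1/2370) - 95/(8*(0 - 1)) = -1003/2370 - 95/8/(-1) = -1003/2370 - 95/8*(-1) = -1003/2370 + 95/8 = 108563/9480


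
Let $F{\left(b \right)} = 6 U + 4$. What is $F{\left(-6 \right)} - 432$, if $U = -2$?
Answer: $-440$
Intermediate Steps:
$F{\left(b \right)} = -8$ ($F{\left(b \right)} = 6 \left(-2\right) + 4 = -12 + 4 = -8$)
$F{\left(-6 \right)} - 432 = -8 - 432 = -440$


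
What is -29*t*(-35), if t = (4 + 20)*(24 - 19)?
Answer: 121800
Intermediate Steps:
t = 120 (t = 24*5 = 120)
-29*t*(-35) = -29*120*(-35) = -3480*(-35) = 121800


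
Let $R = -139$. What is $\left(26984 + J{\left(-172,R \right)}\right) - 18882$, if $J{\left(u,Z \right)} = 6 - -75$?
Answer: $8183$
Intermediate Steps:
$J{\left(u,Z \right)} = 81$ ($J{\left(u,Z \right)} = 6 + 75 = 81$)
$\left(26984 + J{\left(-172,R \right)}\right) - 18882 = \left(26984 + 81\right) - 18882 = 27065 - 18882 = 8183$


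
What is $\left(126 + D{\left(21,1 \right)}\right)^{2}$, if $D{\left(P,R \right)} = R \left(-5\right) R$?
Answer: $14641$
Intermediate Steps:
$D{\left(P,R \right)} = - 5 R^{2}$ ($D{\left(P,R \right)} = - 5 R R = - 5 R^{2}$)
$\left(126 + D{\left(21,1 \right)}\right)^{2} = \left(126 - 5 \cdot 1^{2}\right)^{2} = \left(126 - 5\right)^{2} = 121^{2} = 14641$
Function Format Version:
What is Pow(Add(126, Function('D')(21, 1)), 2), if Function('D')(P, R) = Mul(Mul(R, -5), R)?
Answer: 14641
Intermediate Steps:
Function('D')(P, R) = Mul(-5, Pow(R, 2)) (Function('D')(P, R) = Mul(Mul(-5, R), R) = Mul(-5, Pow(R, 2)))
Pow(Add(126, Function('D')(21, 1)), 2) = Pow(Add(126, Mul(-5, Pow(1, 2))), 2) = Pow(Add(126, Mul(-5, 1)), 2) = Pow(Add(126, -5), 2) = Pow(121, 2) = 14641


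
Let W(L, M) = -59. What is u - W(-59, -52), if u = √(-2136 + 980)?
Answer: 59 + 34*I ≈ 59.0 + 34.0*I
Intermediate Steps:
u = 34*I (u = √(-1156) = 34*I ≈ 34.0*I)
u - W(-59, -52) = 34*I - 1*(-59) = 34*I + 59 = 59 + 34*I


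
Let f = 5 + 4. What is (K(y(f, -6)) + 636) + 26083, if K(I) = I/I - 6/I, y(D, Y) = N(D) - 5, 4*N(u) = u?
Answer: 293944/11 ≈ 26722.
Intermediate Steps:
f = 9
N(u) = u/4
y(D, Y) = -5 + D/4 (y(D, Y) = D/4 - 5 = -5 + D/4)
K(I) = 1 - 6/I
(K(y(f, -6)) + 636) + 26083 = ((-6 + (-5 + (¼)*9))/(-5 + (¼)*9) + 636) + 26083 = ((-6 + (-5 + 9/4))/(-5 + 9/4) + 636) + 26083 = ((-6 - 11/4)/(-11/4) + 636) + 26083 = (-4/11*(-35/4) + 636) + 26083 = (35/11 + 636) + 26083 = 7031/11 + 26083 = 293944/11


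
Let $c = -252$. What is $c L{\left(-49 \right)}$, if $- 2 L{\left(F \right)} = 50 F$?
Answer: $-308700$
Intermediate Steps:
$L{\left(F \right)} = - 25 F$ ($L{\left(F \right)} = - \frac{50 F}{2} = - 25 F$)
$c L{\left(-49 \right)} = - 252 \left(\left(-25\right) \left(-49\right)\right) = \left(-252\right) 1225 = -308700$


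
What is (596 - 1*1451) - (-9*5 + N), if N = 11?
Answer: -821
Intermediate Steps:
(596 - 1*1451) - (-9*5 + N) = (596 - 1*1451) - (-9*5 + 11) = (596 - 1451) - (-45 + 11) = -855 - 1*(-34) = -855 + 34 = -821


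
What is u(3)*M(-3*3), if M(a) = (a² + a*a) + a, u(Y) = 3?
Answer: 459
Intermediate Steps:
M(a) = a + 2*a² (M(a) = (a² + a²) + a = 2*a² + a = a + 2*a²)
u(3)*M(-3*3) = 3*((-3*3)*(1 + 2*(-3*3))) = 3*(-9*(1 + 2*(-9))) = 3*(-9*(1 - 18)) = 3*(-9*(-17)) = 3*153 = 459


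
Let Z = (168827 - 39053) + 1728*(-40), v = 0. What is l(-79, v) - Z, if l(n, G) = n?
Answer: -60733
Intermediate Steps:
Z = 60654 (Z = 129774 - 69120 = 60654)
l(-79, v) - Z = -79 - 1*60654 = -79 - 60654 = -60733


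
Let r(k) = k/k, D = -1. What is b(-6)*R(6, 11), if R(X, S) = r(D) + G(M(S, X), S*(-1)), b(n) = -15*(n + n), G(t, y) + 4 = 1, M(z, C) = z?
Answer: -360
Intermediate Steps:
G(t, y) = -3 (G(t, y) = -4 + 1 = -3)
b(n) = -30*n
r(k) = 1
R(X, S) = -2 (R(X, S) = 1 - 3 = -2)
b(-6)*R(6, 11) = -30*(-6)*(-2) = 180*(-2) = -360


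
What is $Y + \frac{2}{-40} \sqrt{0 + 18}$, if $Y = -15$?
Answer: $-15 - \frac{3 \sqrt{2}}{20} \approx -15.212$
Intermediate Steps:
$Y + \frac{2}{-40} \sqrt{0 + 18} = -15 + \frac{2}{-40} \sqrt{0 + 18} = -15 + 2 \left(- \frac{1}{40}\right) \sqrt{18} = -15 - \frac{3 \sqrt{2}}{20}$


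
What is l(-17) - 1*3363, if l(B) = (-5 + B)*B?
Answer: -2989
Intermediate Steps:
l(B) = B*(-5 + B)
l(-17) - 1*3363 = -17*(-5 - 17) - 1*3363 = -17*(-22) - 3363 = 374 - 3363 = -2989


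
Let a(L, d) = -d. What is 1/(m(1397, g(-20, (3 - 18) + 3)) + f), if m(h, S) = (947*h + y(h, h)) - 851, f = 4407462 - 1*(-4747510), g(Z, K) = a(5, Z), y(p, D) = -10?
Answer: 1/10477070 ≈ 9.5447e-8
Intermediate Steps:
g(Z, K) = -Z
f = 9154972 (f = 4407462 + 4747510 = 9154972)
m(h, S) = -861 + 947*h (m(h, S) = (947*h - 10) - 851 = (-10 + 947*h) - 851 = -861 + 947*h)
1/(m(1397, g(-20, (3 - 18) + 3)) + f) = 1/((-861 + 947*1397) + 9154972) = 1/((-861 + 1322959) + 9154972) = 1/(1322098 + 9154972) = 1/10477070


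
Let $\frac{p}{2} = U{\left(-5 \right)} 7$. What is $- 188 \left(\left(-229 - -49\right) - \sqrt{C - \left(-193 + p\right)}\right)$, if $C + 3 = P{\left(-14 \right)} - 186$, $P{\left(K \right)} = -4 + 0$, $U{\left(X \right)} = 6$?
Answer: $33840 + 376 i \sqrt{21} \approx 33840.0 + 1723.0 i$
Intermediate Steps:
$P{\left(K \right)} = -4$
$p = 84$ ($p = 2 \cdot 6 \cdot 7 = 2 \cdot 42 = 84$)
$C = -193$ ($C = -3 - 190 = -193$)
$- 188 \left(\left(-229 - -49\right) - \sqrt{C - \left(-193 + p\right)}\right) = - 188 \left(\left(-229 - -49\right) - \sqrt{-193 + \left(193 - 84\right)}\right) = - 188 \left(\left(-229 + 49\right) - \sqrt{-193 + \left(193 - 84\right)}\right) = - 188 \left(-180 - \sqrt{-193 + 109}\right) = - 188 \left(-180 - \sqrt{-84}\right) = - 188 \left(-180 - 2 i \sqrt{21}\right) = 33840 + 376 i \sqrt{21}$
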